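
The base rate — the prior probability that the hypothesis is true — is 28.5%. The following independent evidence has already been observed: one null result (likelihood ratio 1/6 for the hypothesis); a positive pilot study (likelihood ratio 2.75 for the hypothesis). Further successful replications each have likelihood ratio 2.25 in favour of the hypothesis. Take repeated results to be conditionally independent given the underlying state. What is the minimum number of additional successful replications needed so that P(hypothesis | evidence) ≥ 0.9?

Prior odds = 0.285/0.715 = 57/143.
Combined Bayes factor of the evidence already in hand = (1/6) × 2.75 = 11/24.
Odds after that evidence = (57/143) × 11/24 = 19/104.
Target odds = 0.9/0.1 = 9.
Need 2.25ⁿ ≥ 9 ÷ (19/104) = 936/19.
2.25⁴ = 25.62890625 falls short of 936/19 but 2.25⁵ = 59049/1024 reaches it, so n = 5.

5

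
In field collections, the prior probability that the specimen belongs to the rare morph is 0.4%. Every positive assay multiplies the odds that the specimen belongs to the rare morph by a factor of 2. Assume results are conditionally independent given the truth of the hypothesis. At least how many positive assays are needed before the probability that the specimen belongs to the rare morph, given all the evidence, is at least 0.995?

Prior odds: 0.004 ÷ 0.996 = 1/249.
Likelihood ratio per positive assay = 2.
Target odds: 0.995 ÷ 0.005 = 199.
Need (1/249) × 2ⁿ ≥ 199, i.e. 2ⁿ ≥ 49551.
2¹⁵ = 32768 falls short of 49551 but 2¹⁶ = 65536 reaches it, so n = 16.

16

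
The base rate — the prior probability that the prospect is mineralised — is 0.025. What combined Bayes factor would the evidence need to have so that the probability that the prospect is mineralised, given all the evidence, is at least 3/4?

Prior odds = 0.025/0.975 = 1/39.
Target odds = 0.75/0.25 = 3.
Required Bayes factor = 3 ÷ (1/39) = 117.

117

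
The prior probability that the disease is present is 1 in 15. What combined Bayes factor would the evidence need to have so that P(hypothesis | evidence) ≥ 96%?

336

Prior odds = (1/15)/(14/15) = 1/14.
Target odds = 0.96/0.04 = 24.
Required Bayes factor = 24 ÷ (1/14) = 336.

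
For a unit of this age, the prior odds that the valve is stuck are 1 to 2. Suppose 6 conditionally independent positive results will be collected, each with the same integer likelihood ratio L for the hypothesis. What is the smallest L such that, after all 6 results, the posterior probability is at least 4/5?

Prior odds = 0.5.
Target odds = 0.8/0.2 = 4.
Need L⁶ ≥ 4 ÷ 0.5 = 8.
1⁶ = 1 < 8 ≤ 64 = 2⁶, so L = 2.

2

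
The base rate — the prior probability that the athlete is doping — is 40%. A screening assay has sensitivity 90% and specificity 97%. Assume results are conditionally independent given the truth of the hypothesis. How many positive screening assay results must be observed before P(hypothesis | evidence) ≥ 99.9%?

3

Prior odds: 0.4 ÷ 0.6 = 2/3.
False-positive rate = 1 − 0.97 = 0.03; likelihood ratio of a positive = 0.9/0.03 = 30.
Target posterior odds = 0.999/0.001 = 999.
Require 30ⁿ ≥ 999 ÷ (2/3) = 1498.5.
30² = 900 falls short of 1498.5 but 30³ = 27000 reaches it, so n = 3.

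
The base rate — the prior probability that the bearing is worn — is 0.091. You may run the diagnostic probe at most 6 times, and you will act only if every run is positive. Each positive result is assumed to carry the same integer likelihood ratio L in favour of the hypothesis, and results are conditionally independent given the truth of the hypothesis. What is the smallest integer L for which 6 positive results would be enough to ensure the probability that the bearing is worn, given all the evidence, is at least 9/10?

Prior odds = 0.091/0.909 = 91/909.
Target odds = 0.9/0.1 = 9.
Need L⁶ ≥ 9 ÷ (91/909) = 8181/91.
2⁶ = 64 < 8181/91 ≤ 729 = 3⁶, so L = 3.

3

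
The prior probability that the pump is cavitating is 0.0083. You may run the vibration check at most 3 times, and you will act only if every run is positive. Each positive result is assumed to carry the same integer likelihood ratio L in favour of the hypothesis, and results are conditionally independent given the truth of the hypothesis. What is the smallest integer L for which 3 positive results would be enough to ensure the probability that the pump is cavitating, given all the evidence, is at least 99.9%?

50

Prior odds = 0.0083/0.9917 = 83/9917.
Target odds = 0.999/0.001 = 999.
Need L³ ≥ 999 ÷ (83/9917) = 9907083/83.
49³ = 117649 < 9907083/83 ≤ 125000 = 50³, so L = 50.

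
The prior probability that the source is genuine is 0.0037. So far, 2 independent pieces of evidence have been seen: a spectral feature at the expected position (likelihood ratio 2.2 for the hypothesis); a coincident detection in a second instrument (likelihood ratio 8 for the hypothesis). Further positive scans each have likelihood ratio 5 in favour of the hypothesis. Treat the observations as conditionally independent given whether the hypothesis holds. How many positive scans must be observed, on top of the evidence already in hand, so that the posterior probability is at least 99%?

Prior odds = 0.0037/0.9963 = 37/9963.
Combined Bayes factor of the evidence already in hand = 2.2 × 8 = 17.6.
Odds after that evidence = (37/9963) × 17.6 = 3256/49815.
Target odds = 0.99/0.01 = 99.
Need 5ⁿ ≥ 99 ÷ (3256/49815) = 448335/296.
5⁴ = 625 falls short of 448335/296 but 5⁵ = 3125 reaches it, so n = 5.

5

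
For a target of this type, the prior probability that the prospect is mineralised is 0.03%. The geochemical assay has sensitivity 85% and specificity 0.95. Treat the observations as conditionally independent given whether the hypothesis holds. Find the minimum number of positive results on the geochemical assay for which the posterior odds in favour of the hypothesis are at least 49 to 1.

Prior odds: 0.0003 ÷ 0.9997 = 3/9997.
False-positive rate = 1 − 0.95 = 0.05; likelihood ratio of a positive = 0.85/0.05 = 17.
Target odds = 49.
Need (3/9997) × 17ⁿ ≥ 49, i.e. 17ⁿ ≥ 489853/3.
17⁴ = 83521 falls short of 489853/3 but 17⁵ = 1419857 reaches it, so n = 5.

5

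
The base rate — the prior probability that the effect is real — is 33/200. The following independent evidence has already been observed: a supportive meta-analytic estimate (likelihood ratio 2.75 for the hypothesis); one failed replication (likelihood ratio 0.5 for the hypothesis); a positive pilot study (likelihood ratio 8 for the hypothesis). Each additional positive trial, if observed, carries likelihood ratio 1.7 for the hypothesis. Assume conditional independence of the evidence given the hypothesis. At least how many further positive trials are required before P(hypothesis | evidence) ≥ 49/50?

Prior odds = 0.165/0.835 = 33/167.
Combined Bayes factor of the evidence already in hand = 2.75 × 0.5 × 8 = 11.
Odds after that evidence = (33/167) × 11 = 363/167.
Target odds = 0.98/0.02 = 49.
Need 1.7ⁿ ≥ 49 ÷ (363/167) = 8183/363.
1.7⁵ = 1419857/100000 falls short of 8183/363 but 1.7⁶ = 24137569/1000000 reaches it, so n = 6.

6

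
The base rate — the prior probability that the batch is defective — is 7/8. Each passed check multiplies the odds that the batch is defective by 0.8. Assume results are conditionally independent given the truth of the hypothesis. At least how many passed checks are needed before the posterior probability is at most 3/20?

Prior odds = 0.875/0.125 = 7.
Likelihood ratio per passed check = 0.8.
Target odds: 0.15 ÷ 0.85 = 3/17.
Require 0.8ⁿ ≤ 3/17 ÷ 7 = 3/119.
0.8¹⁶ ≈0.0281475 is still above 3/119 but 0.8¹⁷ ≈0.022518 is at or below it, so n = 17.

17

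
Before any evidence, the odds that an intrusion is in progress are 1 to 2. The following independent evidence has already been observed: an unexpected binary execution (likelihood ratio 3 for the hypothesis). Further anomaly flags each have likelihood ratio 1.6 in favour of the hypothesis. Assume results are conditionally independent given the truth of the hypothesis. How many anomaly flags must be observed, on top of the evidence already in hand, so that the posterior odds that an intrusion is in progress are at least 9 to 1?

Prior odds = 0.5.
Bayes factor of the evidence already in hand = 3.
Odds after that evidence = 0.5 × 3 = 1.5.
Target odds = 9.
Need 1.6ⁿ ≥ 9 ÷ 1.5 = 6.
1.6³ = 4.096 falls short of 6 but 1.6⁴ = 6.5536 reaches it, so n = 4.

4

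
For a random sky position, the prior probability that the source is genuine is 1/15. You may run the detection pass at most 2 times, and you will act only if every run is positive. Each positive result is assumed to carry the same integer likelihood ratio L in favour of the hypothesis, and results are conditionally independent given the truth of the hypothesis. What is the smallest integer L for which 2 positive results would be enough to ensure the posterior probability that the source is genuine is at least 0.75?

Prior odds = (1/15)/(14/15) = 1/14.
Target odds = 0.75/0.25 = 3.
Need L² ≥ 3 ÷ (1/14) = 42.
6² = 36 < 42 ≤ 49 = 7², so L = 7.

7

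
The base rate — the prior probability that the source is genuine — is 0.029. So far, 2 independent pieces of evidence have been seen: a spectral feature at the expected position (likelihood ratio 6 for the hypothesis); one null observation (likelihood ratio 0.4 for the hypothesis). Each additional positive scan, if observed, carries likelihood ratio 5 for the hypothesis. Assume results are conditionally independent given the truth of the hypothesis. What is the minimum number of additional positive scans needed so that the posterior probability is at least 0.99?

Prior odds = 0.029/0.971 = 29/971.
Combined Bayes factor of the evidence already in hand = 6 × 0.4 = 2.4.
Odds after that evidence = (29/971) × 2.4 = 348/4855.
Target odds = 0.99/0.01 = 99.
Need 5ⁿ ≥ 99 ÷ (348/4855) = 160215/116.
5⁴ = 625 falls short of 160215/116 but 5⁵ = 3125 reaches it, so n = 5.

5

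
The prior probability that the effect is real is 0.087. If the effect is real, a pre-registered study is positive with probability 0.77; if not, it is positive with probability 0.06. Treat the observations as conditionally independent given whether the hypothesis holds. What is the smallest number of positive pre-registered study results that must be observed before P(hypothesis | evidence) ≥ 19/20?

3

Prior odds: 0.087 ÷ 0.913 = 87/913.
Likelihood ratio of a positive = 0.77/0.06 = 77/6.
Target posterior odds = 0.95/0.05 = 19.
Need (87/913) × (77/6)ⁿ ≥ 19, i.e. (77/6)ⁿ ≥ 17347/87.
(77/6)² = 5929/36 falls short of 17347/87 but (77/6)³ = 456533/216 reaches it, so n = 3.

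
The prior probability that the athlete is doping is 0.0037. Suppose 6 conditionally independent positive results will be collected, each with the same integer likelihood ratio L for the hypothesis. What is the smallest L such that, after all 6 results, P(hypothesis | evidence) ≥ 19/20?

5

Prior odds = 0.0037/0.9963 = 37/9963.
Target odds = 0.95/0.05 = 19.
Need L⁶ ≥ 19 ÷ (37/9963) = 189297/37.
4⁶ = 4096 < 189297/37 ≤ 15625 = 5⁶, so L = 5.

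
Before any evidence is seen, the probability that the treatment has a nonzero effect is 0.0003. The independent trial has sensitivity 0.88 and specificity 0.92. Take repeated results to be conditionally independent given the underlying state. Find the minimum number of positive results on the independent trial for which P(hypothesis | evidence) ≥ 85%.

Prior odds: 0.0003 ÷ 0.9997 = 3/9997.
False-positive rate = 1 − 0.92 = 0.08; likelihood ratio of a positive = 0.88/0.08 = 11.
Target odds: 0.85 ÷ 0.15 = 17/3.
Need (3/9997) × 11ⁿ ≥ 17/3, i.e. 11ⁿ ≥ 169949/9.
11⁴ = 14641 falls short of 169949/9 but 11⁵ = 161051 reaches it, so n = 5.

5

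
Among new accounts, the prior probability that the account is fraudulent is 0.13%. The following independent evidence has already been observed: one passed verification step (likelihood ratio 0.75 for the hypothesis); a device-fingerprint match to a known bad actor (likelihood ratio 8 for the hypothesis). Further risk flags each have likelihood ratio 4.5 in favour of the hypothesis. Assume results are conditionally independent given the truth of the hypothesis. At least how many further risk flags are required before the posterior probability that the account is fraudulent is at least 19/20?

Prior odds = 0.0013/0.9987 = 13/9987.
Combined Bayes factor of the evidence already in hand = 0.75 × 8 = 6.
Odds after that evidence = (13/9987) × 6 = 26/3329.
Target odds = 0.95/0.05 = 19.
Need 4.5ⁿ ≥ 19 ÷ (26/3329) = 63251/26.
4.5⁵ = 1845.28125 falls short of 63251/26 but 4.5⁶ = 8303.765625 reaches it, so n = 6.

6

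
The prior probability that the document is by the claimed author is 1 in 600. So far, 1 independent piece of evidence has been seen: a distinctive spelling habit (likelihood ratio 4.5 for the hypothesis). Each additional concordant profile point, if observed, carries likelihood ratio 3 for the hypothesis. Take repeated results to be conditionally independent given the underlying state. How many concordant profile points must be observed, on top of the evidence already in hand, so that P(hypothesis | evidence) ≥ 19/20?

Prior odds = (1/600)/(599/600) = 1/599.
Bayes factor of the evidence already in hand = 4.5.
Odds after that evidence = (1/599) × 4.5 = 9/1198.
Target odds = 0.95/0.05 = 19.
Need 3ⁿ ≥ 19 ÷ (9/1198) = 22762/9.
3⁷ = 2187 falls short of 22762/9 but 3⁸ = 6561 reaches it, so n = 8.

8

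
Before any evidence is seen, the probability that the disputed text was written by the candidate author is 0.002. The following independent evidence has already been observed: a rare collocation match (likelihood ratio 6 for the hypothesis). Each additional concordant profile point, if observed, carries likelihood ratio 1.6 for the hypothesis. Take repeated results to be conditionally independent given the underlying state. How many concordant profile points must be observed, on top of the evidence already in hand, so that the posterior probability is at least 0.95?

Prior odds = 0.002/0.998 = 1/499.
Bayes factor of the evidence already in hand = 6.
Odds after that evidence = (1/499) × 6 = 6/499.
Target odds = 0.95/0.05 = 19.
Need 1.6ⁿ ≥ 19 ÷ (6/499) = 9481/6.
1.6¹⁵ ≈1152.92 falls short of 9481/6 but 1.6¹⁶ ≈1844.67 reaches it, so n = 16.

16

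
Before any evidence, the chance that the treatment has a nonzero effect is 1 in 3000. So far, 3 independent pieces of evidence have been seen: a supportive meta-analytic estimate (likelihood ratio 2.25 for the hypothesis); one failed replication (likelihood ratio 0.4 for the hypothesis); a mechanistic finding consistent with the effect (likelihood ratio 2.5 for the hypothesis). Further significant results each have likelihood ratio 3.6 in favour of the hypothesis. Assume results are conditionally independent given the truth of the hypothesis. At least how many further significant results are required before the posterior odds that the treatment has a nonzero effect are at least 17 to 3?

Prior odds = (1/3000)/(2999/3000) = 1/2999.
Combined Bayes factor of the evidence already in hand = 2.25 × 0.4 × 2.5 = 2.25.
Odds after that evidence = (1/2999) × 2.25 = 9/11996.
Target odds = 17/3.
Need 3.6ⁿ ≥ 17/3 ÷ (9/11996) = 203932/27.
3.6⁶ = 34012224/15625 falls short of 203932/27 but 3.6⁷ = 612220032/78125 reaches it, so n = 7.

7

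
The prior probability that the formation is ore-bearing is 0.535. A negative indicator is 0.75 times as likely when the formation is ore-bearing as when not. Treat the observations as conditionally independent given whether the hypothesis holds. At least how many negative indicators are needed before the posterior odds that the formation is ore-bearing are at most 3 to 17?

Prior odds = 0.535/0.465 = 107/93.
Likelihood ratio per negative indicator = 0.75.
Target odds = 3/17.
Need (107/93) × 0.75ⁿ ≤ 3/17, i.e. 0.75ⁿ ≤ 279/1819.
0.75⁶ = 729/4096 is still above 279/1819 but 0.75⁷ = 2187/16384 is at or below it, so n = 7.

7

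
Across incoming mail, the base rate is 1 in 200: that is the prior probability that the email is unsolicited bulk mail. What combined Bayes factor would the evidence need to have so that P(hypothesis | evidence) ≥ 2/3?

398

Prior odds = 0.005/0.995 = 1/199.
Target odds = (2/3)/(1/3) = 2.
Required Bayes factor = 2 ÷ (1/199) = 398.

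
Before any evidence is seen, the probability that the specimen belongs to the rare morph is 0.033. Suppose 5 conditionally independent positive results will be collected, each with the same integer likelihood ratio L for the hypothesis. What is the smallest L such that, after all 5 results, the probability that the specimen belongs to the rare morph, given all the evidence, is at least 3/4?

3

Prior odds = 0.033/0.967 = 33/967.
Target odds = 0.75/0.25 = 3.
Need L⁵ ≥ 3 ÷ (33/967) = 967/11.
2⁵ = 32 < 967/11 ≤ 243 = 3⁵, so L = 3.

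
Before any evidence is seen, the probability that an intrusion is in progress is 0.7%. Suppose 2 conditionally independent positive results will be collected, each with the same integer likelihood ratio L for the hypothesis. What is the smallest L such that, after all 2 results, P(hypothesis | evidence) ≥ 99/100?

119

Prior odds = 0.007/0.993 = 7/993.
Target odds = 0.99/0.01 = 99.
Need L² ≥ 99 ÷ (7/993) = 98307/7.
118² = 13924 < 98307/7 ≤ 14161 = 119², so L = 119.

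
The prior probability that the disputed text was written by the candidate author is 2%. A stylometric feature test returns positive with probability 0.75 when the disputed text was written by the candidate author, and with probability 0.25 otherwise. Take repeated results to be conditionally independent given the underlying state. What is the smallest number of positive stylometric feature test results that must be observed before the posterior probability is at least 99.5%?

9

Prior odds = 0.02/0.98 = 1/49.
Likelihood ratio of a positive result = 0.75/0.25 = 3.
Target odds: 0.995 ÷ 0.005 = 199.
Need (1/49) × 3ⁿ ≥ 199, i.e. 3ⁿ ≥ 9751.
3⁸ = 6561 falls short of 9751 but 3⁹ = 19683 reaches it, so n = 9.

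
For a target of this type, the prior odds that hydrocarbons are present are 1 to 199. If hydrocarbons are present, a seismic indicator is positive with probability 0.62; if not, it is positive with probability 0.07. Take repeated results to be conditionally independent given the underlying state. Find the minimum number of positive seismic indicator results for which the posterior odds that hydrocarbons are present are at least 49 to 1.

Prior odds = 1/199.
Likelihood ratio of a positive = 0.62/0.07 = 62/7.
Target odds = 49.
Require (62/7)ⁿ ≥ 49 ÷ (1/199) = 9751.
(62/7)⁴ = 14776336/2401 falls short of 9751 but (62/7)⁵ = 916132832/16807 reaches it, so n = 5.

5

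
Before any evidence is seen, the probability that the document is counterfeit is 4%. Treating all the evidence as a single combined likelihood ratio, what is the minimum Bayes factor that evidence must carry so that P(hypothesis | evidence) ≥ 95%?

Prior odds = 0.04/0.96 = 1/24.
Target odds = 0.95/0.05 = 19.
Required Bayes factor = 19 ÷ (1/24) = 456.

456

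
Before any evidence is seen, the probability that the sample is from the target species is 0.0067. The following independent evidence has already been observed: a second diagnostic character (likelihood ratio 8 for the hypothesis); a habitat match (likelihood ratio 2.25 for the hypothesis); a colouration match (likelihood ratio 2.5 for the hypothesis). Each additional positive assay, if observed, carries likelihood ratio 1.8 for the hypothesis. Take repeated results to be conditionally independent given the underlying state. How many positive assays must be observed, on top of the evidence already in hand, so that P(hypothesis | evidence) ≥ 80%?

Prior odds = 0.0067/0.9933 = 67/9933.
Combined Bayes factor of the evidence already in hand = 8 × 2.25 × 2.5 = 45.
Odds after that evidence = (67/9933) × 45 = 1005/3311.
Target odds = 0.8/0.2 = 4.
Need 1.8ⁿ ≥ 4 ÷ (1005/3311) = 13244/1005.
1.8⁴ = 10.4976 falls short of 13244/1005 but 1.8⁵ = 18.89568 reaches it, so n = 5.

5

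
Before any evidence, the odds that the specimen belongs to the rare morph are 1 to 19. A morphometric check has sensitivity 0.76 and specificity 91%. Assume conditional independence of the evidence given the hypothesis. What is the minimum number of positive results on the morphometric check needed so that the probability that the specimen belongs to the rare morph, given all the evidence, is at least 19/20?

Prior odds = 1/19.
False-positive rate = 1 − 0.91 = 0.09; likelihood ratio of a positive = 0.76/0.09 = 76/9.
Target odds: 0.95 ÷ 0.05 = 19.
Require (76/9)ⁿ ≥ 19 ÷ (1/19) = 361.
(76/9)² = 5776/81 falls short of 361 but (76/9)³ = 438976/729 reaches it, so n = 3.

3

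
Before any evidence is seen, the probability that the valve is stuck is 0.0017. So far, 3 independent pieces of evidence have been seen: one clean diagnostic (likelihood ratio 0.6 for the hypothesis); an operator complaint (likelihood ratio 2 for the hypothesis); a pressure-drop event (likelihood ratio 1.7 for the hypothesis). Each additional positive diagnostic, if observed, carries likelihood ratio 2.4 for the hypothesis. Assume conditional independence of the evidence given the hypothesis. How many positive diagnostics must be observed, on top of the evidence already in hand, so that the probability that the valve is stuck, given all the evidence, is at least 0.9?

9

Prior odds = 0.0017/0.9983 = 17/9983.
Combined Bayes factor of the evidence already in hand = 0.6 × 2 × 1.7 = 2.04.
Odds after that evidence = (17/9983) × 2.04 = 867/249575.
Target odds = 0.9/0.1 = 9.
Need 2.4ⁿ ≥ 9 ÷ (867/249575) = 748725/289.
2.4⁸ = 429981696/390625 falls short of 748725/289 but 2.4⁹ ≈2641.81 reaches it, so n = 9.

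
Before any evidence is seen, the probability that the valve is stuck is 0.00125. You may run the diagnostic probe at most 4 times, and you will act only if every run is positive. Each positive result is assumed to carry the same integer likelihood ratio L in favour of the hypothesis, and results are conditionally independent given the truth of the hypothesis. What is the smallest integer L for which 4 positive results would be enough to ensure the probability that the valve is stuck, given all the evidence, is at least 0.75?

Prior odds = 0.00125/0.99875 = 1/799.
Target odds = 0.75/0.25 = 3.
Need L⁴ ≥ 3 ÷ (1/799) = 2397.
6⁴ = 1296 < 2397 ≤ 2401 = 7⁴, so L = 7.

7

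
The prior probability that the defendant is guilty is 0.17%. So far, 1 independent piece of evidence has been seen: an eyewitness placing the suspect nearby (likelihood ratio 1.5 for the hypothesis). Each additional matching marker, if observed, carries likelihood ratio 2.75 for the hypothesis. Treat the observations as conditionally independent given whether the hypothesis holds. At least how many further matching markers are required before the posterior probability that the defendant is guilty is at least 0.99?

Prior odds = 0.0017/0.9983 = 17/9983.
Bayes factor of the evidence already in hand = 1.5.
Odds after that evidence = (17/9983) × 1.5 = 51/19966.
Target odds = 0.99/0.01 = 99.
Need 2.75ⁿ ≥ 99 ÷ (51/19966) = 658878/17.
2.75¹⁰ ≈24735.9 falls short of 658878/17 but 2.75¹¹ ≈68023.6 reaches it, so n = 11.

11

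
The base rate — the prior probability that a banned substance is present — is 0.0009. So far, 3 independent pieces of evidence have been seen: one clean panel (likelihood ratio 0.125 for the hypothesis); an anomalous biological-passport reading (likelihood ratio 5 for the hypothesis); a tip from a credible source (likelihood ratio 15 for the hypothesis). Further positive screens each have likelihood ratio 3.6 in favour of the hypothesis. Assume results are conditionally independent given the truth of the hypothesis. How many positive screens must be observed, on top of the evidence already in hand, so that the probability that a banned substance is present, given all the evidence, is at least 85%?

6

Prior odds = 0.0009/0.9991 = 9/9991.
Combined Bayes factor of the evidence already in hand = 0.125 × 5 × 15 = 9.375.
Odds after that evidence = (9/9991) × 9.375 = 675/79928.
Target odds = 0.85/0.15 = 17/3.
Need 3.6ⁿ ≥ 17/3 ÷ (675/79928) = 1358776/2025.
3.6⁵ = 604.66176 falls short of 1358776/2025 but 3.6⁶ = 34012224/15625 reaches it, so n = 6.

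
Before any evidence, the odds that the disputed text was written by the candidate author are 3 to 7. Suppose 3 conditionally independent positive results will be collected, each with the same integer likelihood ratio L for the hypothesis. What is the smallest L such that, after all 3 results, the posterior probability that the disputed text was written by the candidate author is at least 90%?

3

Prior odds = 3/7.
Target odds = 0.9/0.1 = 9.
Need L³ ≥ 9 ÷ (3/7) = 21.
2³ = 8 < 21 ≤ 27 = 3³, so L = 3.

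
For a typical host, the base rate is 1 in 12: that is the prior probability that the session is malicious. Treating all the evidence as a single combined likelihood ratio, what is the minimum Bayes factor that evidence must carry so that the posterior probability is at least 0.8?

Prior odds = (1/12)/(11/12) = 1/11.
Target odds = 0.8/0.2 = 4.
Required Bayes factor = 4 ÷ (1/11) = 44.

44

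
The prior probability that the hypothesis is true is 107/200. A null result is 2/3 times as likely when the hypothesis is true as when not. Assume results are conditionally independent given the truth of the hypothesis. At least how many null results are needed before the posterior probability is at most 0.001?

Prior odds: 0.535 ÷ 0.465 = 107/93.
Likelihood ratio per null result = 2/3.
Target odds: 0.001 ÷ 0.999 = 1/999.
Require (2/3)ⁿ ≤ 1/999 ÷ (107/93) = 31/35631.
(2/3)¹⁷ = 131072/129140163 is still above 31/35631 but (2/3)¹⁸ = 262144/387420489 is at or below it, so n = 18.

18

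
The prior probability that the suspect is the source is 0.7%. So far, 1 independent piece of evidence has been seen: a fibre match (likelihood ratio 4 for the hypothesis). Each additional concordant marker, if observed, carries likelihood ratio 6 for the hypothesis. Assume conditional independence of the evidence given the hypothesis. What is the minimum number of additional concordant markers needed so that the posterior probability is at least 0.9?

Prior odds = 0.007/0.993 = 7/993.
Bayes factor of the evidence already in hand = 4.
Odds after that evidence = (7/993) × 4 = 28/993.
Target odds = 0.9/0.1 = 9.
Need 6ⁿ ≥ 9 ÷ (28/993) = 8937/28.
6³ = 216 falls short of 8937/28 but 6⁴ = 1296 reaches it, so n = 4.

4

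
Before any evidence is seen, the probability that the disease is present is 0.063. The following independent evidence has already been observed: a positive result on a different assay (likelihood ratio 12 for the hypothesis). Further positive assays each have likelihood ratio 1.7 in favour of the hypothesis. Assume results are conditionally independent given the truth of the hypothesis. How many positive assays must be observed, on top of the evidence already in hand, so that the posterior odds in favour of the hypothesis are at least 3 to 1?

3

Prior odds = 0.063/0.937 = 63/937.
Bayes factor of the evidence already in hand = 12.
Odds after that evidence = (63/937) × 12 = 756/937.
Target odds = 3.
Need 1.7ⁿ ≥ 3 ÷ (756/937) = 937/252.
1.7² = 2.89 falls short of 937/252 but 1.7³ = 4.913 reaches it, so n = 3.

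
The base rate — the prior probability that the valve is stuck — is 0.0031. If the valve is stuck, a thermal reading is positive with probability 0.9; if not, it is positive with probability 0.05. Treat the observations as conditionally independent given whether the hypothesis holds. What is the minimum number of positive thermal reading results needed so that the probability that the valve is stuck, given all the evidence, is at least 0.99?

Prior odds = 0.0031/0.9969 = 31/9969.
Likelihood ratio of a positive = 0.9/0.05 = 18.
Target posterior odds = 0.99/0.01 = 99.
Require 18ⁿ ≥ 99 ÷ (31/9969) = 986931/31.
18³ = 5832 falls short of 986931/31 but 18⁴ = 104976 reaches it, so n = 4.

4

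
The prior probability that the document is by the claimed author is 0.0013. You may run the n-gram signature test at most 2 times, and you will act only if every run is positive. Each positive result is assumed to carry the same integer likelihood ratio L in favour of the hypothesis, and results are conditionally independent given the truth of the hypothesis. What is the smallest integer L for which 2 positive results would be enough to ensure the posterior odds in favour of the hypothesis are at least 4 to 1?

56

Prior odds = 0.0013/0.9987 = 13/9987.
Target odds = 4.
Need L² ≥ 4 ÷ (13/9987) = 39948/13.
55² = 3025 < 39948/13 ≤ 3136 = 56², so L = 56.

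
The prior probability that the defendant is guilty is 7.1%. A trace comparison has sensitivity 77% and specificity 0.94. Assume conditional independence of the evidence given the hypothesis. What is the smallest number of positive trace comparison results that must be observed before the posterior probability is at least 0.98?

Prior odds = 0.071/0.929 = 71/929.
False-positive rate = 1 − 0.94 = 0.06; likelihood ratio of a positive = 0.77/0.06 = 77/6.
Target posterior odds = 0.98/0.02 = 49.
Need (71/929) × (77/6)ⁿ ≥ 49, i.e. (77/6)ⁿ ≥ 45521/71.
(77/6)² = 5929/36 falls short of 45521/71 but (77/6)³ = 456533/216 reaches it, so n = 3.

3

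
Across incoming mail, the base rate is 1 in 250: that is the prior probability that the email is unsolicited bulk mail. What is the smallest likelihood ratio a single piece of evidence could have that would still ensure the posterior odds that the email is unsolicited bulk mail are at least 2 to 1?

498

Prior odds = 0.004/0.996 = 1/249.
Target odds = 2.
Required Bayes factor = 2 ÷ (1/249) = 498.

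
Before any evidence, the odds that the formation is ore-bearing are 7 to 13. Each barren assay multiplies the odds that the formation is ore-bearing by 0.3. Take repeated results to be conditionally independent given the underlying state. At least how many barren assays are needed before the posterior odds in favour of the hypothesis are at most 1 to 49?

3

Prior odds = 7/13.
Likelihood ratio per barren assay = 0.3.
Target odds = 1/49.
Need (7/13) × 0.3ⁿ ≤ 1/49, i.e. 0.3ⁿ ≤ 13/343.
0.3² = 0.09 is still above 13/343 but 0.3³ = 0.027 is at or below it, so n = 3.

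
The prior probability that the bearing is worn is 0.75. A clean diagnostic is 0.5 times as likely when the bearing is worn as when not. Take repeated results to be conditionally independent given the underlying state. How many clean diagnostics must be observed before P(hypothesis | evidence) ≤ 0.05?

Prior odds = 0.75/0.25 = 3.
Likelihood ratio per clean diagnostic = 0.5.
Target posterior odds = 0.05/0.95 = 1/19.
Require 0.5ⁿ ≤ 1/19 ÷ 3 = 1/57.
0.5⁵ = 0.03125 is still above 1/57 but 0.5⁶ = 0.015625 is at or below it, so n = 6.

6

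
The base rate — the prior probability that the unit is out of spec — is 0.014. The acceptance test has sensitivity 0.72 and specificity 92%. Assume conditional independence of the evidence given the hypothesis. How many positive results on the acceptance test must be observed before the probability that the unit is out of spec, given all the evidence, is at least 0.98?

4

Prior odds = 0.014/0.986 = 7/493.
False-positive rate = 1 − 0.92 = 0.08; likelihood ratio of a positive = 0.72/0.08 = 9.
Target posterior odds = 0.98/0.02 = 49.
Require 9ⁿ ≥ 49 ÷ (7/493) = 3451.
9³ = 729 falls short of 3451 but 9⁴ = 6561 reaches it, so n = 4.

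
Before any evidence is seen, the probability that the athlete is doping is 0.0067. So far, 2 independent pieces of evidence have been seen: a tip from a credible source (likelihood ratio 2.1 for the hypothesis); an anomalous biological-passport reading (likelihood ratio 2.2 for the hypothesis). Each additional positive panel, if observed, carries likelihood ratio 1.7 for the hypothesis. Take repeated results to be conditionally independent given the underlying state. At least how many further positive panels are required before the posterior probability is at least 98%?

Prior odds = 0.0067/0.9933 = 67/9933.
Combined Bayes factor of the evidence already in hand = 2.1 × 2.2 = 4.62.
Odds after that evidence = (67/9933) × 4.62 = 67/2150.
Target odds = 0.98/0.02 = 49.
Need 1.7ⁿ ≥ 49 ÷ (67/2150) = 105350/67.
1.7¹³ ≈990.458 falls short of 105350/67 but 1.7¹⁴ ≈1683.78 reaches it, so n = 14.

14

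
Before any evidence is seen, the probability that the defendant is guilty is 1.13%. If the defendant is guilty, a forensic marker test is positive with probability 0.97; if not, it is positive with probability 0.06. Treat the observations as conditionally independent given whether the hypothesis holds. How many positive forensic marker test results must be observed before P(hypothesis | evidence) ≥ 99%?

Prior odds: 0.0113 ÷ 0.9887 = 113/9887.
Likelihood ratio of a positive = 0.97/0.06 = 97/6.
Target odds: 0.99 ÷ 0.01 = 99.
Need (113/9887) × (97/6)ⁿ ≥ 99, i.e. (97/6)ⁿ ≥ 978813/113.
(97/6)³ = 912673/216 falls short of 978813/113 but (97/6)⁴ = 88529281/1296 reaches it, so n = 4.

4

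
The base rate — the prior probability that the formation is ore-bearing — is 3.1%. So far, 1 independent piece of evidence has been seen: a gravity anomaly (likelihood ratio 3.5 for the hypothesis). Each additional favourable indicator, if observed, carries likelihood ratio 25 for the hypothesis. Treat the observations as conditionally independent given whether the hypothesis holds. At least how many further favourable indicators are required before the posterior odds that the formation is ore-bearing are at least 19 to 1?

Prior odds = 0.031/0.969 = 31/969.
Bayes factor of the evidence already in hand = 3.5.
Odds after that evidence = (31/969) × 3.5 = 217/1938.
Target odds = 19.
Need 25ⁿ ≥ 19 ÷ (217/1938) = 36822/217.
25¹ = 25 falls short of 36822/217 but 25² = 625 reaches it, so n = 2.

2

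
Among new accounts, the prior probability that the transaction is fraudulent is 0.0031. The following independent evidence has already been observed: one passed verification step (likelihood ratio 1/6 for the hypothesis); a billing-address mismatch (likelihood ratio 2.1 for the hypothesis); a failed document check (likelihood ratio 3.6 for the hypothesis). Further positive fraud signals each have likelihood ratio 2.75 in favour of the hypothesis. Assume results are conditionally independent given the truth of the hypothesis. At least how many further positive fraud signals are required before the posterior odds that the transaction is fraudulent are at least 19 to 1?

Prior odds = 0.0031/0.9969 = 31/9969.
Combined Bayes factor of the evidence already in hand = (1/6) × 2.1 × 3.6 = 1.26.
Odds after that evidence = (31/9969) × 1.26 = 651/166150.
Target odds = 19.
Need 2.75ⁿ ≥ 19 ÷ (651/166150) = 3156850/651.
2.75⁸ = 214358881/65536 falls short of 3156850/651 but 2.75⁹ ≈8994.86 reaches it, so n = 9.

9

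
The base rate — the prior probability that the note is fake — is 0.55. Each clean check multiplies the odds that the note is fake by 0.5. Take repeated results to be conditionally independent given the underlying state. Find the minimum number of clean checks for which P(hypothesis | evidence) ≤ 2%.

6

Prior odds = 0.55/0.45 = 11/9.
Likelihood ratio per clean check = 0.5.
Target odds: 0.02 ÷ 0.98 = 1/49.
Require 0.5ⁿ ≤ 1/49 ÷ (11/9) = 9/539.
0.5⁵ = 0.03125 is still above 9/539 but 0.5⁶ = 0.015625 is at or below it, so n = 6.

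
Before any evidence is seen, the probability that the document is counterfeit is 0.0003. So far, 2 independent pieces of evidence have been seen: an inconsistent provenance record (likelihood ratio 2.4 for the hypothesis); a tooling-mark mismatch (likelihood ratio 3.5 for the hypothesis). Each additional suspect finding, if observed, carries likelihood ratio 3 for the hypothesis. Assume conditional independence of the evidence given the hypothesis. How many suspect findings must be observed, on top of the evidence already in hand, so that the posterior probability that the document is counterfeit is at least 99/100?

10

Prior odds = 0.0003/0.9997 = 3/9997.
Combined Bayes factor of the evidence already in hand = 2.4 × 3.5 = 8.4.
Odds after that evidence = (3/9997) × 8.4 = 126/49985.
Target odds = 0.99/0.01 = 99.
Need 3ⁿ ≥ 99 ÷ (126/49985) = 549835/14.
3⁹ = 19683 falls short of 549835/14 but 3¹⁰ = 59049 reaches it, so n = 10.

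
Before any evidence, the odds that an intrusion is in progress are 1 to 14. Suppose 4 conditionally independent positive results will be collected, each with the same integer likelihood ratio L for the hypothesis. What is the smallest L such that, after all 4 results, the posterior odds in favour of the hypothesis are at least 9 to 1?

Prior odds = 1/14.
Target odds = 9.
Need L⁴ ≥ 9 ÷ (1/14) = 126.
3⁴ = 81 < 126 ≤ 256 = 4⁴, so L = 4.

4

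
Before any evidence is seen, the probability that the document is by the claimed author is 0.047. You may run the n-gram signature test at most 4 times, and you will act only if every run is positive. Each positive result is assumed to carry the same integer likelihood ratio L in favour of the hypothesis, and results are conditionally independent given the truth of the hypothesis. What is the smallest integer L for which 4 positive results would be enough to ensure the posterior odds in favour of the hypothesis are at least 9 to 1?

4

Prior odds = 0.047/0.953 = 47/953.
Target odds = 9.
Need L⁴ ≥ 9 ÷ (47/953) = 8577/47.
3⁴ = 81 < 8577/47 ≤ 256 = 4⁴, so L = 4.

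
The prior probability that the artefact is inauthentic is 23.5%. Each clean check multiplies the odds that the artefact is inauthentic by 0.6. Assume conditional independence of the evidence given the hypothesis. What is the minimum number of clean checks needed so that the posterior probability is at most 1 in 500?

10

Prior odds: 0.235 ÷ 0.765 = 47/153.
Likelihood ratio per clean check = 0.6.
Target odds: 0.002 ÷ 0.998 = 1/499.
Need (47/153) × 0.6ⁿ ≤ 1/499, i.e. 0.6ⁿ ≤ 153/23453.
0.6⁹ = 19683/1953125 is still above 153/23453 but 0.6¹⁰ = 59049/9765625 is at or below it, so n = 10.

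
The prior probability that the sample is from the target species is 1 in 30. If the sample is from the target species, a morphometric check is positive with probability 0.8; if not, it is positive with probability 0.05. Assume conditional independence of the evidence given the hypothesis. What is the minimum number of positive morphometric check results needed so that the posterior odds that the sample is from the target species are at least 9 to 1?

3

Prior odds = (1/30)/(29/30) = 1/29.
Likelihood ratio of a positive = 0.8/0.05 = 16.
Target odds = 9.
Require 16ⁿ ≥ 9 ÷ (1/29) = 261.
16² = 256 falls short of 261 but 16³ = 4096 reaches it, so n = 3.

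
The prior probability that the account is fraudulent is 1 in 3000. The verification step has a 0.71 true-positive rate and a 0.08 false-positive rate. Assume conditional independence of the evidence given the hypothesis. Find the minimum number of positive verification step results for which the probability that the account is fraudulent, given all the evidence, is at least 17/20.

Prior odds: (1/3000) ÷ (2999/3000) = 1/2999.
Likelihood ratio of a positive result = 0.71/0.08 = 8.875.
Target odds: 0.85 ÷ 0.15 = 17/3.
Need (1/2999) × 8.875ⁿ ≥ 17/3, i.e. 8.875ⁿ ≥ 50983/3.
8.875⁴ = 25411681/4096 falls short of 50983/3 but 8.875⁵ ≈55060.7 reaches it, so n = 5.

5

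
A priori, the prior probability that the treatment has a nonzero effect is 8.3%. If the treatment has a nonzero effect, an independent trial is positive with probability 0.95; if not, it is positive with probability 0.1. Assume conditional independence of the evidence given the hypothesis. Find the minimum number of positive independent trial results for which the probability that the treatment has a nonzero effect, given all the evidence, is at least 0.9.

3

Prior odds = 0.083/0.917 = 83/917.
Likelihood ratio of a positive = 0.95/0.1 = 9.5.
Target posterior odds = 0.9/0.1 = 9.
Require 9.5ⁿ ≥ 9 ÷ (83/917) = 8253/83.
9.5² = 90.25 falls short of 8253/83 but 9.5³ = 857.375 reaches it, so n = 3.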